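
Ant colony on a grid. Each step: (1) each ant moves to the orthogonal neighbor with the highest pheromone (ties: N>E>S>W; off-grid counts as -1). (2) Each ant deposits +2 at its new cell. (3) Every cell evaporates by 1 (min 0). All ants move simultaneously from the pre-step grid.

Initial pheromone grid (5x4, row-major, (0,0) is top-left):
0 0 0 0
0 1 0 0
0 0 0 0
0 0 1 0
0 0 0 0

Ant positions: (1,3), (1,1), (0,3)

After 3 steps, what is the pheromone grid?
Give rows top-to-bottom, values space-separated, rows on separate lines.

After step 1: ants at (0,3),(0,1),(1,3)
  0 1 0 1
  0 0 0 1
  0 0 0 0
  0 0 0 0
  0 0 0 0
After step 2: ants at (1,3),(0,2),(0,3)
  0 0 1 2
  0 0 0 2
  0 0 0 0
  0 0 0 0
  0 0 0 0
After step 3: ants at (0,3),(0,3),(1,3)
  0 0 0 5
  0 0 0 3
  0 0 0 0
  0 0 0 0
  0 0 0 0

0 0 0 5
0 0 0 3
0 0 0 0
0 0 0 0
0 0 0 0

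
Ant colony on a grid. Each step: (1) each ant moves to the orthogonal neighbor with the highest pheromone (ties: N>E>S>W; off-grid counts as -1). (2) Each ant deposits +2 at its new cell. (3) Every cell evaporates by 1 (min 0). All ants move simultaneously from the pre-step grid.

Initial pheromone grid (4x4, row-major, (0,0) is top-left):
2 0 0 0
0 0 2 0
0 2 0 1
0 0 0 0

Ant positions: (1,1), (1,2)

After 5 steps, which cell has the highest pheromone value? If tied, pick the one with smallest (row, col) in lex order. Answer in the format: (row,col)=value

Answer: (1,2)=7

Derivation:
Step 1: ant0:(1,1)->E->(1,2) | ant1:(1,2)->N->(0,2)
  grid max=3 at (1,2)
Step 2: ant0:(1,2)->N->(0,2) | ant1:(0,2)->S->(1,2)
  grid max=4 at (1,2)
Step 3: ant0:(0,2)->S->(1,2) | ant1:(1,2)->N->(0,2)
  grid max=5 at (1,2)
Step 4: ant0:(1,2)->N->(0,2) | ant1:(0,2)->S->(1,2)
  grid max=6 at (1,2)
Step 5: ant0:(0,2)->S->(1,2) | ant1:(1,2)->N->(0,2)
  grid max=7 at (1,2)
Final grid:
  0 0 5 0
  0 0 7 0
  0 0 0 0
  0 0 0 0
Max pheromone 7 at (1,2)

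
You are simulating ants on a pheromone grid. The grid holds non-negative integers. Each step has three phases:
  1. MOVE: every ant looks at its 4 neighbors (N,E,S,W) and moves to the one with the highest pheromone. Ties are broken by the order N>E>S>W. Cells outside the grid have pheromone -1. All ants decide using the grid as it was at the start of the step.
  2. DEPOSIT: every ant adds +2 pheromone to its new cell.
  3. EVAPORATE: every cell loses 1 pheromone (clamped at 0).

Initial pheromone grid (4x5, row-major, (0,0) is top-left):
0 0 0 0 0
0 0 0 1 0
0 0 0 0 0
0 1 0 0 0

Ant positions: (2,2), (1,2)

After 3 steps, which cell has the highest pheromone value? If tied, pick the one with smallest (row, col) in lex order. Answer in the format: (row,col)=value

Step 1: ant0:(2,2)->N->(1,2) | ant1:(1,2)->E->(1,3)
  grid max=2 at (1,3)
Step 2: ant0:(1,2)->E->(1,3) | ant1:(1,3)->W->(1,2)
  grid max=3 at (1,3)
Step 3: ant0:(1,3)->W->(1,2) | ant1:(1,2)->E->(1,3)
  grid max=4 at (1,3)
Final grid:
  0 0 0 0 0
  0 0 3 4 0
  0 0 0 0 0
  0 0 0 0 0
Max pheromone 4 at (1,3)

Answer: (1,3)=4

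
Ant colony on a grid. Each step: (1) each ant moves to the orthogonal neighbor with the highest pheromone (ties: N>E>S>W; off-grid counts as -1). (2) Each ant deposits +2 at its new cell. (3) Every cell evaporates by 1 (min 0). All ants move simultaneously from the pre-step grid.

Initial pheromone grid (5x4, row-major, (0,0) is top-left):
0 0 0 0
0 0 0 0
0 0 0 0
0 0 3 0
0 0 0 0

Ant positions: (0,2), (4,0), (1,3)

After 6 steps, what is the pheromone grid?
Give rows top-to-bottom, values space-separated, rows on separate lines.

After step 1: ants at (0,3),(3,0),(0,3)
  0 0 0 3
  0 0 0 0
  0 0 0 0
  1 0 2 0
  0 0 0 0
After step 2: ants at (1,3),(2,0),(1,3)
  0 0 0 2
  0 0 0 3
  1 0 0 0
  0 0 1 0
  0 0 0 0
After step 3: ants at (0,3),(1,0),(0,3)
  0 0 0 5
  1 0 0 2
  0 0 0 0
  0 0 0 0
  0 0 0 0
After step 4: ants at (1,3),(0,0),(1,3)
  1 0 0 4
  0 0 0 5
  0 0 0 0
  0 0 0 0
  0 0 0 0
After step 5: ants at (0,3),(0,1),(0,3)
  0 1 0 7
  0 0 0 4
  0 0 0 0
  0 0 0 0
  0 0 0 0
After step 6: ants at (1,3),(0,2),(1,3)
  0 0 1 6
  0 0 0 7
  0 0 0 0
  0 0 0 0
  0 0 0 0

0 0 1 6
0 0 0 7
0 0 0 0
0 0 0 0
0 0 0 0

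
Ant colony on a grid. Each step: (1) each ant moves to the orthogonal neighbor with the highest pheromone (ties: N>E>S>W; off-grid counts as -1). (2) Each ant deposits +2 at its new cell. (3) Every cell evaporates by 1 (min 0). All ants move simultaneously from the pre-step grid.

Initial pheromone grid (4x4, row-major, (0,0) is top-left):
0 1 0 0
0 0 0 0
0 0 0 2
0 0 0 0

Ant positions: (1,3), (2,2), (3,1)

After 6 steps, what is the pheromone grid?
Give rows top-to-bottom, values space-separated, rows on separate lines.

After step 1: ants at (2,3),(2,3),(2,1)
  0 0 0 0
  0 0 0 0
  0 1 0 5
  0 0 0 0
After step 2: ants at (1,3),(1,3),(1,1)
  0 0 0 0
  0 1 0 3
  0 0 0 4
  0 0 0 0
After step 3: ants at (2,3),(2,3),(0,1)
  0 1 0 0
  0 0 0 2
  0 0 0 7
  0 0 0 0
After step 4: ants at (1,3),(1,3),(0,2)
  0 0 1 0
  0 0 0 5
  0 0 0 6
  0 0 0 0
After step 5: ants at (2,3),(2,3),(0,3)
  0 0 0 1
  0 0 0 4
  0 0 0 9
  0 0 0 0
After step 6: ants at (1,3),(1,3),(1,3)
  0 0 0 0
  0 0 0 9
  0 0 0 8
  0 0 0 0

0 0 0 0
0 0 0 9
0 0 0 8
0 0 0 0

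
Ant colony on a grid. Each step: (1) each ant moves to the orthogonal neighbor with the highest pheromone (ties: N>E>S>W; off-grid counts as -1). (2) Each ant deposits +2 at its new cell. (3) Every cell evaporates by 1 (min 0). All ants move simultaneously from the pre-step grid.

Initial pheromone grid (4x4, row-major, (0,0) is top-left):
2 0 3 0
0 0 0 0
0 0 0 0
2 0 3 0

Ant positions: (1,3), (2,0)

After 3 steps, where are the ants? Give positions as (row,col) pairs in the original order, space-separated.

Step 1: ant0:(1,3)->N->(0,3) | ant1:(2,0)->S->(3,0)
  grid max=3 at (3,0)
Step 2: ant0:(0,3)->W->(0,2) | ant1:(3,0)->N->(2,0)
  grid max=3 at (0,2)
Step 3: ant0:(0,2)->E->(0,3) | ant1:(2,0)->S->(3,0)
  grid max=3 at (3,0)

(0,3) (3,0)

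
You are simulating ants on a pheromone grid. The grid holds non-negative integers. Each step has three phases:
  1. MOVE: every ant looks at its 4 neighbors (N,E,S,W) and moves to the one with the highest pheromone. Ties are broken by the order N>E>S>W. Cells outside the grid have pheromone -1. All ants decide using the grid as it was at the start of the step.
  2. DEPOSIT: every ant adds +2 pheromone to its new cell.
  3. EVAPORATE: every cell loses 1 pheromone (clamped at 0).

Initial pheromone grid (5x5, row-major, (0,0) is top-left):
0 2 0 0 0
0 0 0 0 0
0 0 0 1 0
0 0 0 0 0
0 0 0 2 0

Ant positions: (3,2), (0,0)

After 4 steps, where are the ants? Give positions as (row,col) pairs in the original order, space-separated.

Step 1: ant0:(3,2)->N->(2,2) | ant1:(0,0)->E->(0,1)
  grid max=3 at (0,1)
Step 2: ant0:(2,2)->N->(1,2) | ant1:(0,1)->E->(0,2)
  grid max=2 at (0,1)
Step 3: ant0:(1,2)->N->(0,2) | ant1:(0,2)->W->(0,1)
  grid max=3 at (0,1)
Step 4: ant0:(0,2)->W->(0,1) | ant1:(0,1)->E->(0,2)
  grid max=4 at (0,1)

(0,1) (0,2)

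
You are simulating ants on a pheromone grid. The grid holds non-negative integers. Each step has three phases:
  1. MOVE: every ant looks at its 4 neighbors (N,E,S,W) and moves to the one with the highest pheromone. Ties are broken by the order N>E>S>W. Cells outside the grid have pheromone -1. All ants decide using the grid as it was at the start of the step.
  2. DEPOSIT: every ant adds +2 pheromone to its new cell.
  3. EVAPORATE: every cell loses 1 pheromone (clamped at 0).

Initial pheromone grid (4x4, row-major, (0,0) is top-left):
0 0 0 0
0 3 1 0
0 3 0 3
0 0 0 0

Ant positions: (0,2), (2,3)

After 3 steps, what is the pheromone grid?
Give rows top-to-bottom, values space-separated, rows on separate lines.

After step 1: ants at (1,2),(1,3)
  0 0 0 0
  0 2 2 1
  0 2 0 2
  0 0 0 0
After step 2: ants at (1,1),(2,3)
  0 0 0 0
  0 3 1 0
  0 1 0 3
  0 0 0 0
After step 3: ants at (1,2),(1,3)
  0 0 0 0
  0 2 2 1
  0 0 0 2
  0 0 0 0

0 0 0 0
0 2 2 1
0 0 0 2
0 0 0 0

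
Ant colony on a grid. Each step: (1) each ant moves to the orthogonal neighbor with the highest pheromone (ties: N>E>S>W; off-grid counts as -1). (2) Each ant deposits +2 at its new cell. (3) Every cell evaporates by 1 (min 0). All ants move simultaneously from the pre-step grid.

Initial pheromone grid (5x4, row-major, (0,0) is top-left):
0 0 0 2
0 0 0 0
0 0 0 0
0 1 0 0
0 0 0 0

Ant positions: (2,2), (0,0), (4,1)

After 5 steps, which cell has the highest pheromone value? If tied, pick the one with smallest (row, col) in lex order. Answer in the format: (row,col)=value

Step 1: ant0:(2,2)->N->(1,2) | ant1:(0,0)->E->(0,1) | ant2:(4,1)->N->(3,1)
  grid max=2 at (3,1)
Step 2: ant0:(1,2)->N->(0,2) | ant1:(0,1)->E->(0,2) | ant2:(3,1)->N->(2,1)
  grid max=3 at (0,2)
Step 3: ant0:(0,2)->E->(0,3) | ant1:(0,2)->E->(0,3) | ant2:(2,1)->S->(3,1)
  grid max=3 at (0,3)
Step 4: ant0:(0,3)->W->(0,2) | ant1:(0,3)->W->(0,2) | ant2:(3,1)->N->(2,1)
  grid max=5 at (0,2)
Step 5: ant0:(0,2)->E->(0,3) | ant1:(0,2)->E->(0,3) | ant2:(2,1)->S->(3,1)
  grid max=5 at (0,3)
Final grid:
  0 0 4 5
  0 0 0 0
  0 0 0 0
  0 2 0 0
  0 0 0 0
Max pheromone 5 at (0,3)

Answer: (0,3)=5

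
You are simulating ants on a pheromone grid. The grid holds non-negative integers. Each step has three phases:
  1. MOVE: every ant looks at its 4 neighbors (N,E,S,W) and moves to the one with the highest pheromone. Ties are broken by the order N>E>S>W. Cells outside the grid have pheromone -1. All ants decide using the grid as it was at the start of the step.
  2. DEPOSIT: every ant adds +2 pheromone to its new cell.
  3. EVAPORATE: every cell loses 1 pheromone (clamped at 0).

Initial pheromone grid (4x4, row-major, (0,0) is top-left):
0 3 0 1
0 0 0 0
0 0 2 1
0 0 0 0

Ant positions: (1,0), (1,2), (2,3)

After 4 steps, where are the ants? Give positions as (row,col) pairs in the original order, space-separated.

Step 1: ant0:(1,0)->N->(0,0) | ant1:(1,2)->S->(2,2) | ant2:(2,3)->W->(2,2)
  grid max=5 at (2,2)
Step 2: ant0:(0,0)->E->(0,1) | ant1:(2,2)->N->(1,2) | ant2:(2,2)->N->(1,2)
  grid max=4 at (2,2)
Step 3: ant0:(0,1)->E->(0,2) | ant1:(1,2)->S->(2,2) | ant2:(1,2)->S->(2,2)
  grid max=7 at (2,2)
Step 4: ant0:(0,2)->S->(1,2) | ant1:(2,2)->N->(1,2) | ant2:(2,2)->N->(1,2)
  grid max=7 at (1,2)

(1,2) (1,2) (1,2)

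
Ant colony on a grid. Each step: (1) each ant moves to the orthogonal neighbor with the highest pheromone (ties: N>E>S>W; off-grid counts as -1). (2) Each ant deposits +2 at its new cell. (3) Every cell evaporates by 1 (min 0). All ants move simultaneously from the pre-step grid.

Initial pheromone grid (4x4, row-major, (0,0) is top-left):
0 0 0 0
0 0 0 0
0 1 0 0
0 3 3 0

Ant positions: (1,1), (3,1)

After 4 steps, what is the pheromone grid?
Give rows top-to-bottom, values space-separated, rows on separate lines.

After step 1: ants at (2,1),(3,2)
  0 0 0 0
  0 0 0 0
  0 2 0 0
  0 2 4 0
After step 2: ants at (3,1),(3,1)
  0 0 0 0
  0 0 0 0
  0 1 0 0
  0 5 3 0
After step 3: ants at (3,2),(3,2)
  0 0 0 0
  0 0 0 0
  0 0 0 0
  0 4 6 0
After step 4: ants at (3,1),(3,1)
  0 0 0 0
  0 0 0 0
  0 0 0 0
  0 7 5 0

0 0 0 0
0 0 0 0
0 0 0 0
0 7 5 0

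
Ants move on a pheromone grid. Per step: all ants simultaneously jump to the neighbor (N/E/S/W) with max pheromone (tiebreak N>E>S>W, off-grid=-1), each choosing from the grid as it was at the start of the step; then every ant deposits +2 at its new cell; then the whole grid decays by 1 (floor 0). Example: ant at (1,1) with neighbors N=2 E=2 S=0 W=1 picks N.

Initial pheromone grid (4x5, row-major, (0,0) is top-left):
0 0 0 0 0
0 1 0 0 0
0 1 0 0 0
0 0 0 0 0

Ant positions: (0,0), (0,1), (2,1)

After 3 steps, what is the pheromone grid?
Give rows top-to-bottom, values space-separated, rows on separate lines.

After step 1: ants at (0,1),(1,1),(1,1)
  0 1 0 0 0
  0 4 0 0 0
  0 0 0 0 0
  0 0 0 0 0
After step 2: ants at (1,1),(0,1),(0,1)
  0 4 0 0 0
  0 5 0 0 0
  0 0 0 0 0
  0 0 0 0 0
After step 3: ants at (0,1),(1,1),(1,1)
  0 5 0 0 0
  0 8 0 0 0
  0 0 0 0 0
  0 0 0 0 0

0 5 0 0 0
0 8 0 0 0
0 0 0 0 0
0 0 0 0 0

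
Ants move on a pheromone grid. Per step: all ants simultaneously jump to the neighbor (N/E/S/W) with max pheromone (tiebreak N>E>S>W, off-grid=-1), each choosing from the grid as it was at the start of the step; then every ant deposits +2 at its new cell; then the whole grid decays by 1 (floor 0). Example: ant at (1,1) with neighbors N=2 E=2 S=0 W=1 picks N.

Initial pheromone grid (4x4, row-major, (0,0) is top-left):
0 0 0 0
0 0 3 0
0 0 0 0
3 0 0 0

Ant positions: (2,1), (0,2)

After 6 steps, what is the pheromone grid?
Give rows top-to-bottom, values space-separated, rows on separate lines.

After step 1: ants at (1,1),(1,2)
  0 0 0 0
  0 1 4 0
  0 0 0 0
  2 0 0 0
After step 2: ants at (1,2),(1,1)
  0 0 0 0
  0 2 5 0
  0 0 0 0
  1 0 0 0
After step 3: ants at (1,1),(1,2)
  0 0 0 0
  0 3 6 0
  0 0 0 0
  0 0 0 0
After step 4: ants at (1,2),(1,1)
  0 0 0 0
  0 4 7 0
  0 0 0 0
  0 0 0 0
After step 5: ants at (1,1),(1,2)
  0 0 0 0
  0 5 8 0
  0 0 0 0
  0 0 0 0
After step 6: ants at (1,2),(1,1)
  0 0 0 0
  0 6 9 0
  0 0 0 0
  0 0 0 0

0 0 0 0
0 6 9 0
0 0 0 0
0 0 0 0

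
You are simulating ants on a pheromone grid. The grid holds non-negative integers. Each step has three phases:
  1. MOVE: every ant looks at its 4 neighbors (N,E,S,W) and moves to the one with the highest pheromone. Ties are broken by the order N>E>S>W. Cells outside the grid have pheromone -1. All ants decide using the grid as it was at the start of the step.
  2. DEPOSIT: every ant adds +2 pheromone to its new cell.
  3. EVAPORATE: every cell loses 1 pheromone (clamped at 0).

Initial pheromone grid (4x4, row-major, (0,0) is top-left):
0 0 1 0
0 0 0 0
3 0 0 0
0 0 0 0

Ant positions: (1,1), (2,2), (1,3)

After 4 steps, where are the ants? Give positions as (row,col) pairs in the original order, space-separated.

Step 1: ant0:(1,1)->N->(0,1) | ant1:(2,2)->N->(1,2) | ant2:(1,3)->N->(0,3)
  grid max=2 at (2,0)
Step 2: ant0:(0,1)->E->(0,2) | ant1:(1,2)->N->(0,2) | ant2:(0,3)->S->(1,3)
  grid max=3 at (0,2)
Step 3: ant0:(0,2)->E->(0,3) | ant1:(0,2)->E->(0,3) | ant2:(1,3)->N->(0,3)
  grid max=5 at (0,3)
Step 4: ant0:(0,3)->W->(0,2) | ant1:(0,3)->W->(0,2) | ant2:(0,3)->W->(0,2)
  grid max=7 at (0,2)

(0,2) (0,2) (0,2)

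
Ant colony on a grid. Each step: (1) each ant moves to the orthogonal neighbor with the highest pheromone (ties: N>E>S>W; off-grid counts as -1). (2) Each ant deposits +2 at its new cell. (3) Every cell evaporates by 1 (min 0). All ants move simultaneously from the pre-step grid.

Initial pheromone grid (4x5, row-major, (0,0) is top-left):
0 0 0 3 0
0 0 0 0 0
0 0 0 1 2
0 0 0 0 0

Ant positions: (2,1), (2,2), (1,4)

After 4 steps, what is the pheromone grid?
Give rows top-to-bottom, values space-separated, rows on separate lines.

After step 1: ants at (1,1),(2,3),(2,4)
  0 0 0 2 0
  0 1 0 0 0
  0 0 0 2 3
  0 0 0 0 0
After step 2: ants at (0,1),(2,4),(2,3)
  0 1 0 1 0
  0 0 0 0 0
  0 0 0 3 4
  0 0 0 0 0
After step 3: ants at (0,2),(2,3),(2,4)
  0 0 1 0 0
  0 0 0 0 0
  0 0 0 4 5
  0 0 0 0 0
After step 4: ants at (0,3),(2,4),(2,3)
  0 0 0 1 0
  0 0 0 0 0
  0 0 0 5 6
  0 0 0 0 0

0 0 0 1 0
0 0 0 0 0
0 0 0 5 6
0 0 0 0 0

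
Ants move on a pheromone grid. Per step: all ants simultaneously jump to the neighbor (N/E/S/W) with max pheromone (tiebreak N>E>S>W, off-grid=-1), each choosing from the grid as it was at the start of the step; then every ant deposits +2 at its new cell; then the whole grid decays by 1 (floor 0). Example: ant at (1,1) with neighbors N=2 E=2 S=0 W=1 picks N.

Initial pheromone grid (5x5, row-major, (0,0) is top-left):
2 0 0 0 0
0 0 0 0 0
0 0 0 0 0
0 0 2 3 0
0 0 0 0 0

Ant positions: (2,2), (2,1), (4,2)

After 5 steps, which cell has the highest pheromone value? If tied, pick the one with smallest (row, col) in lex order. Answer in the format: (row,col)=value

Step 1: ant0:(2,2)->S->(3,2) | ant1:(2,1)->N->(1,1) | ant2:(4,2)->N->(3,2)
  grid max=5 at (3,2)
Step 2: ant0:(3,2)->E->(3,3) | ant1:(1,1)->N->(0,1) | ant2:(3,2)->E->(3,3)
  grid max=5 at (3,3)
Step 3: ant0:(3,3)->W->(3,2) | ant1:(0,1)->E->(0,2) | ant2:(3,3)->W->(3,2)
  grid max=7 at (3,2)
Step 4: ant0:(3,2)->E->(3,3) | ant1:(0,2)->E->(0,3) | ant2:(3,2)->E->(3,3)
  grid max=7 at (3,3)
Step 5: ant0:(3,3)->W->(3,2) | ant1:(0,3)->E->(0,4) | ant2:(3,3)->W->(3,2)
  grid max=9 at (3,2)
Final grid:
  0 0 0 0 1
  0 0 0 0 0
  0 0 0 0 0
  0 0 9 6 0
  0 0 0 0 0
Max pheromone 9 at (3,2)

Answer: (3,2)=9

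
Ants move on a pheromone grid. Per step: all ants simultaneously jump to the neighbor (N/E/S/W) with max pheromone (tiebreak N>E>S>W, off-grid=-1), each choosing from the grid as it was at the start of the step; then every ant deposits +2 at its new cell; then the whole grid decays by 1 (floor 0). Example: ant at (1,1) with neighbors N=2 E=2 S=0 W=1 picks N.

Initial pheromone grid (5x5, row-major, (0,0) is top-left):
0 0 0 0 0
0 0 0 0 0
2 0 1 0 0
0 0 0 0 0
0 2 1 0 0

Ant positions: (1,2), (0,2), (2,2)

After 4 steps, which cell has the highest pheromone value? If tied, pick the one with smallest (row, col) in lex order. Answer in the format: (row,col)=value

Step 1: ant0:(1,2)->S->(2,2) | ant1:(0,2)->E->(0,3) | ant2:(2,2)->N->(1,2)
  grid max=2 at (2,2)
Step 2: ant0:(2,2)->N->(1,2) | ant1:(0,3)->E->(0,4) | ant2:(1,2)->S->(2,2)
  grid max=3 at (2,2)
Step 3: ant0:(1,2)->S->(2,2) | ant1:(0,4)->S->(1,4) | ant2:(2,2)->N->(1,2)
  grid max=4 at (2,2)
Step 4: ant0:(2,2)->N->(1,2) | ant1:(1,4)->N->(0,4) | ant2:(1,2)->S->(2,2)
  grid max=5 at (2,2)
Final grid:
  0 0 0 0 1
  0 0 4 0 0
  0 0 5 0 0
  0 0 0 0 0
  0 0 0 0 0
Max pheromone 5 at (2,2)

Answer: (2,2)=5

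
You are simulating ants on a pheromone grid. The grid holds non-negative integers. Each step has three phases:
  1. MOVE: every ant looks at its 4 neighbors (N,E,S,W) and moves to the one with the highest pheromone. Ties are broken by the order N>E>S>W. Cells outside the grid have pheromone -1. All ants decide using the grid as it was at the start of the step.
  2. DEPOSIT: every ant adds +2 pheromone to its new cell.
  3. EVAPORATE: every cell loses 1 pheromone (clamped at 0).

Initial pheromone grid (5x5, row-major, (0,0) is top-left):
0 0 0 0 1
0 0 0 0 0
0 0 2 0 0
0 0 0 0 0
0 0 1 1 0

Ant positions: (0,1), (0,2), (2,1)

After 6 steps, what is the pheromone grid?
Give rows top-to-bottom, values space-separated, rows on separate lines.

After step 1: ants at (0,2),(0,3),(2,2)
  0 0 1 1 0
  0 0 0 0 0
  0 0 3 0 0
  0 0 0 0 0
  0 0 0 0 0
After step 2: ants at (0,3),(0,2),(1,2)
  0 0 2 2 0
  0 0 1 0 0
  0 0 2 0 0
  0 0 0 0 0
  0 0 0 0 0
After step 3: ants at (0,2),(0,3),(0,2)
  0 0 5 3 0
  0 0 0 0 0
  0 0 1 0 0
  0 0 0 0 0
  0 0 0 0 0
After step 4: ants at (0,3),(0,2),(0,3)
  0 0 6 6 0
  0 0 0 0 0
  0 0 0 0 0
  0 0 0 0 0
  0 0 0 0 0
After step 5: ants at (0,2),(0,3),(0,2)
  0 0 9 7 0
  0 0 0 0 0
  0 0 0 0 0
  0 0 0 0 0
  0 0 0 0 0
After step 6: ants at (0,3),(0,2),(0,3)
  0 0 10 10 0
  0 0 0 0 0
  0 0 0 0 0
  0 0 0 0 0
  0 0 0 0 0

0 0 10 10 0
0 0 0 0 0
0 0 0 0 0
0 0 0 0 0
0 0 0 0 0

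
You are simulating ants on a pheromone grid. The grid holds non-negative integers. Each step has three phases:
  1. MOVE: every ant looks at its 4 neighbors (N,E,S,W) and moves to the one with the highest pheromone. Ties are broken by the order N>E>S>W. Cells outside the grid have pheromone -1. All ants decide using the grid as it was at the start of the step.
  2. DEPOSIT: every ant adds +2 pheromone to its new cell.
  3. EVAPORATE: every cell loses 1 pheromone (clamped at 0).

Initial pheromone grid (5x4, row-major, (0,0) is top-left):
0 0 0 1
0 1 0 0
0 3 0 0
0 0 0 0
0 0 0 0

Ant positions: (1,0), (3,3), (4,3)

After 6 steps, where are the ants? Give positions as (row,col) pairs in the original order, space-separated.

Step 1: ant0:(1,0)->E->(1,1) | ant1:(3,3)->N->(2,3) | ant2:(4,3)->N->(3,3)
  grid max=2 at (1,1)
Step 2: ant0:(1,1)->S->(2,1) | ant1:(2,3)->S->(3,3) | ant2:(3,3)->N->(2,3)
  grid max=3 at (2,1)
Step 3: ant0:(2,1)->N->(1,1) | ant1:(3,3)->N->(2,3) | ant2:(2,3)->S->(3,3)
  grid max=3 at (2,3)
Step 4: ant0:(1,1)->S->(2,1) | ant1:(2,3)->S->(3,3) | ant2:(3,3)->N->(2,3)
  grid max=4 at (2,3)
Step 5: ant0:(2,1)->N->(1,1) | ant1:(3,3)->N->(2,3) | ant2:(2,3)->S->(3,3)
  grid max=5 at (2,3)
Step 6: ant0:(1,1)->S->(2,1) | ant1:(2,3)->S->(3,3) | ant2:(3,3)->N->(2,3)
  grid max=6 at (2,3)

(2,1) (3,3) (2,3)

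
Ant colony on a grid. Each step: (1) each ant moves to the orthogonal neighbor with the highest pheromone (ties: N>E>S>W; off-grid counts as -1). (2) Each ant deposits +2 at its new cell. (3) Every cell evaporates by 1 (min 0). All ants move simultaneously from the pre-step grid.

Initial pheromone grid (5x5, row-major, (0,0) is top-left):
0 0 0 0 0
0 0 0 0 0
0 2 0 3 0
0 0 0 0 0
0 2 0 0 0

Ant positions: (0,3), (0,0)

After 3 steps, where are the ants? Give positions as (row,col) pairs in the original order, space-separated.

Step 1: ant0:(0,3)->E->(0,4) | ant1:(0,0)->E->(0,1)
  grid max=2 at (2,3)
Step 2: ant0:(0,4)->S->(1,4) | ant1:(0,1)->E->(0,2)
  grid max=1 at (0,2)
Step 3: ant0:(1,4)->N->(0,4) | ant1:(0,2)->E->(0,3)
  grid max=1 at (0,3)

(0,4) (0,3)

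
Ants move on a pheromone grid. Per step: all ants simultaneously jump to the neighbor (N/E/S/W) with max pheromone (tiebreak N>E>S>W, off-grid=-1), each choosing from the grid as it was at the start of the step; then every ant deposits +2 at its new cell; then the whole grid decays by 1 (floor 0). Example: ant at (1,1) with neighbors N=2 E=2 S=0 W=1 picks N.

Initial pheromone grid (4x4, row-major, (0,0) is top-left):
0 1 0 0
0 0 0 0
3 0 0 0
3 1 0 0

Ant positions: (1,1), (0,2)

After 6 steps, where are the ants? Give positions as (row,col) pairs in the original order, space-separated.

Step 1: ant0:(1,1)->N->(0,1) | ant1:(0,2)->W->(0,1)
  grid max=4 at (0,1)
Step 2: ant0:(0,1)->E->(0,2) | ant1:(0,1)->E->(0,2)
  grid max=3 at (0,1)
Step 3: ant0:(0,2)->W->(0,1) | ant1:(0,2)->W->(0,1)
  grid max=6 at (0,1)
Step 4: ant0:(0,1)->E->(0,2) | ant1:(0,1)->E->(0,2)
  grid max=5 at (0,1)
Step 5: ant0:(0,2)->W->(0,1) | ant1:(0,2)->W->(0,1)
  grid max=8 at (0,1)
Step 6: ant0:(0,1)->E->(0,2) | ant1:(0,1)->E->(0,2)
  grid max=7 at (0,1)

(0,2) (0,2)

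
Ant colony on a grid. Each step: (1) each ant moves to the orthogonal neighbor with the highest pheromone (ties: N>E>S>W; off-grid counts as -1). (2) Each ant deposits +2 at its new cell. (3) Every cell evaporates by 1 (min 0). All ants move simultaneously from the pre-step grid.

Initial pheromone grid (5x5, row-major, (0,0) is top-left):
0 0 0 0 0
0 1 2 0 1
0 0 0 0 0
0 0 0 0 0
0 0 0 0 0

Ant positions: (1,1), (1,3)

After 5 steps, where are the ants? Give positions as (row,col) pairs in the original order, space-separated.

Step 1: ant0:(1,1)->E->(1,2) | ant1:(1,3)->W->(1,2)
  grid max=5 at (1,2)
Step 2: ant0:(1,2)->N->(0,2) | ant1:(1,2)->N->(0,2)
  grid max=4 at (1,2)
Step 3: ant0:(0,2)->S->(1,2) | ant1:(0,2)->S->(1,2)
  grid max=7 at (1,2)
Step 4: ant0:(1,2)->N->(0,2) | ant1:(1,2)->N->(0,2)
  grid max=6 at (1,2)
Step 5: ant0:(0,2)->S->(1,2) | ant1:(0,2)->S->(1,2)
  grid max=9 at (1,2)

(1,2) (1,2)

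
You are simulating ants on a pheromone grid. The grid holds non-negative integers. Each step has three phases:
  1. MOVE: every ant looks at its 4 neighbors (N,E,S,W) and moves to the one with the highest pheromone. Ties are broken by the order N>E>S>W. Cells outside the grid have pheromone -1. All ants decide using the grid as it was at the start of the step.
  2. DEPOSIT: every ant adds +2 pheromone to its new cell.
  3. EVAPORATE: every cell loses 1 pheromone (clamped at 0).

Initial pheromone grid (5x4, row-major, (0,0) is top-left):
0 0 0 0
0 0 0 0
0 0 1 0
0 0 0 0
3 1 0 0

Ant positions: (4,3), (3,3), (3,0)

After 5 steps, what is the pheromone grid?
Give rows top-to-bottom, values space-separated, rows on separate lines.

After step 1: ants at (3,3),(2,3),(4,0)
  0 0 0 0
  0 0 0 0
  0 0 0 1
  0 0 0 1
  4 0 0 0
After step 2: ants at (2,3),(3,3),(3,0)
  0 0 0 0
  0 0 0 0
  0 0 0 2
  1 0 0 2
  3 0 0 0
After step 3: ants at (3,3),(2,3),(4,0)
  0 0 0 0
  0 0 0 0
  0 0 0 3
  0 0 0 3
  4 0 0 0
After step 4: ants at (2,3),(3,3),(3,0)
  0 0 0 0
  0 0 0 0
  0 0 0 4
  1 0 0 4
  3 0 0 0
After step 5: ants at (3,3),(2,3),(4,0)
  0 0 0 0
  0 0 0 0
  0 0 0 5
  0 0 0 5
  4 0 0 0

0 0 0 0
0 0 0 0
0 0 0 5
0 0 0 5
4 0 0 0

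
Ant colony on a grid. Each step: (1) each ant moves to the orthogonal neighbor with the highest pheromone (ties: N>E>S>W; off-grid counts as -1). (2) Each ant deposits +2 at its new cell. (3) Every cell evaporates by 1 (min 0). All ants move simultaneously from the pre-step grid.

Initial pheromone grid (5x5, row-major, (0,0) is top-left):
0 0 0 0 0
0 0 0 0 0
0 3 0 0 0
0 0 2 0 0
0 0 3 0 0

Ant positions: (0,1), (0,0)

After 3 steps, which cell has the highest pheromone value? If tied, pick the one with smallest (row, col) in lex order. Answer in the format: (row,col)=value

Step 1: ant0:(0,1)->E->(0,2) | ant1:(0,0)->E->(0,1)
  grid max=2 at (2,1)
Step 2: ant0:(0,2)->W->(0,1) | ant1:(0,1)->E->(0,2)
  grid max=2 at (0,1)
Step 3: ant0:(0,1)->E->(0,2) | ant1:(0,2)->W->(0,1)
  grid max=3 at (0,1)
Final grid:
  0 3 3 0 0
  0 0 0 0 0
  0 0 0 0 0
  0 0 0 0 0
  0 0 0 0 0
Max pheromone 3 at (0,1)

Answer: (0,1)=3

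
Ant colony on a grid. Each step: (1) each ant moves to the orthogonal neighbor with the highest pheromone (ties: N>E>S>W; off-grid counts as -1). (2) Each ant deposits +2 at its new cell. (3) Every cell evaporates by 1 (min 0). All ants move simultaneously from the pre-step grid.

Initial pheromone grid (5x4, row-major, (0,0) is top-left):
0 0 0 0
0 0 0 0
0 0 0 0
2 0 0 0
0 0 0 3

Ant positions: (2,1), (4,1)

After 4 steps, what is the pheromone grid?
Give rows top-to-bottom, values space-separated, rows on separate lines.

After step 1: ants at (1,1),(3,1)
  0 0 0 0
  0 1 0 0
  0 0 0 0
  1 1 0 0
  0 0 0 2
After step 2: ants at (0,1),(3,0)
  0 1 0 0
  0 0 0 0
  0 0 0 0
  2 0 0 0
  0 0 0 1
After step 3: ants at (0,2),(2,0)
  0 0 1 0
  0 0 0 0
  1 0 0 0
  1 0 0 0
  0 0 0 0
After step 4: ants at (0,3),(3,0)
  0 0 0 1
  0 0 0 0
  0 0 0 0
  2 0 0 0
  0 0 0 0

0 0 0 1
0 0 0 0
0 0 0 0
2 0 0 0
0 0 0 0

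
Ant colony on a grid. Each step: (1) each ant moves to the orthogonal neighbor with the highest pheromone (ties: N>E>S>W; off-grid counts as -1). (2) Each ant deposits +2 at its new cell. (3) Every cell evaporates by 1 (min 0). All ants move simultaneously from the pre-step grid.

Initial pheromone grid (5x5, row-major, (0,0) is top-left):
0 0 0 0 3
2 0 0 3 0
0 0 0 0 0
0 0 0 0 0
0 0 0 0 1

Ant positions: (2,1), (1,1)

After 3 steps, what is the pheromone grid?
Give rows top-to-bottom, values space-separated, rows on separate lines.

After step 1: ants at (1,1),(1,0)
  0 0 0 0 2
  3 1 0 2 0
  0 0 0 0 0
  0 0 0 0 0
  0 0 0 0 0
After step 2: ants at (1,0),(1,1)
  0 0 0 0 1
  4 2 0 1 0
  0 0 0 0 0
  0 0 0 0 0
  0 0 0 0 0
After step 3: ants at (1,1),(1,0)
  0 0 0 0 0
  5 3 0 0 0
  0 0 0 0 0
  0 0 0 0 0
  0 0 0 0 0

0 0 0 0 0
5 3 0 0 0
0 0 0 0 0
0 0 0 0 0
0 0 0 0 0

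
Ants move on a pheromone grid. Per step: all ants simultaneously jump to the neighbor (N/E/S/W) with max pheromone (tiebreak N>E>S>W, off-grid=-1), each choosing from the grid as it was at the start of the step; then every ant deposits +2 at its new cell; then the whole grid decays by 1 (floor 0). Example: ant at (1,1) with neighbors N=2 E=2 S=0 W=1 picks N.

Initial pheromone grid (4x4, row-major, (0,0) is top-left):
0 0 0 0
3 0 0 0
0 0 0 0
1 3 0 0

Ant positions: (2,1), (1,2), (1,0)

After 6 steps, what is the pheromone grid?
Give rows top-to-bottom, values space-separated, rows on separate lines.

After step 1: ants at (3,1),(0,2),(0,0)
  1 0 1 0
  2 0 0 0
  0 0 0 0
  0 4 0 0
After step 2: ants at (2,1),(0,3),(1,0)
  0 0 0 1
  3 0 0 0
  0 1 0 0
  0 3 0 0
After step 3: ants at (3,1),(1,3),(0,0)
  1 0 0 0
  2 0 0 1
  0 0 0 0
  0 4 0 0
After step 4: ants at (2,1),(0,3),(1,0)
  0 0 0 1
  3 0 0 0
  0 1 0 0
  0 3 0 0
After step 5: ants at (3,1),(1,3),(0,0)
  1 0 0 0
  2 0 0 1
  0 0 0 0
  0 4 0 0
After step 6: ants at (2,1),(0,3),(1,0)
  0 0 0 1
  3 0 0 0
  0 1 0 0
  0 3 0 0

0 0 0 1
3 0 0 0
0 1 0 0
0 3 0 0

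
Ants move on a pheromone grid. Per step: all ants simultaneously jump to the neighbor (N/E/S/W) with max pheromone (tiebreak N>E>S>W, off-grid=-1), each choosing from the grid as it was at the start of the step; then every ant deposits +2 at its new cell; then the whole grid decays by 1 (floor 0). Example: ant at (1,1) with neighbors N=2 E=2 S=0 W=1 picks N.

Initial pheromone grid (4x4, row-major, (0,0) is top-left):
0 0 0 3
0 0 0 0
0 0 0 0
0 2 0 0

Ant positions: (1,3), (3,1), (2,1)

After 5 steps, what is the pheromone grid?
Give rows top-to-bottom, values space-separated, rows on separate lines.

After step 1: ants at (0,3),(2,1),(3,1)
  0 0 0 4
  0 0 0 0
  0 1 0 0
  0 3 0 0
After step 2: ants at (1,3),(3,1),(2,1)
  0 0 0 3
  0 0 0 1
  0 2 0 0
  0 4 0 0
After step 3: ants at (0,3),(2,1),(3,1)
  0 0 0 4
  0 0 0 0
  0 3 0 0
  0 5 0 0
After step 4: ants at (1,3),(3,1),(2,1)
  0 0 0 3
  0 0 0 1
  0 4 0 0
  0 6 0 0
After step 5: ants at (0,3),(2,1),(3,1)
  0 0 0 4
  0 0 0 0
  0 5 0 0
  0 7 0 0

0 0 0 4
0 0 0 0
0 5 0 0
0 7 0 0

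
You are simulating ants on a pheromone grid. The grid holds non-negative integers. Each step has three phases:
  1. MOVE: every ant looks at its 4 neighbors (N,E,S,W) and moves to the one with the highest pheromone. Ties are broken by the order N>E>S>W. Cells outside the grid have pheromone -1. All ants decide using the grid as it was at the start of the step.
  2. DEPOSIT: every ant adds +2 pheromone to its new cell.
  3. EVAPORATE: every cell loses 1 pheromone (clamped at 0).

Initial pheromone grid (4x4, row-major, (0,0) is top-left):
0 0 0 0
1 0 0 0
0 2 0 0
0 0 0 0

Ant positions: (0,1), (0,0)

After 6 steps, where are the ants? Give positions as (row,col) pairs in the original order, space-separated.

Step 1: ant0:(0,1)->E->(0,2) | ant1:(0,0)->S->(1,0)
  grid max=2 at (1,0)
Step 2: ant0:(0,2)->E->(0,3) | ant1:(1,0)->N->(0,0)
  grid max=1 at (0,0)
Step 3: ant0:(0,3)->S->(1,3) | ant1:(0,0)->S->(1,0)
  grid max=2 at (1,0)
Step 4: ant0:(1,3)->N->(0,3) | ant1:(1,0)->N->(0,0)
  grid max=1 at (0,0)
Step 5: ant0:(0,3)->S->(1,3) | ant1:(0,0)->S->(1,0)
  grid max=2 at (1,0)
Step 6: ant0:(1,3)->N->(0,3) | ant1:(1,0)->N->(0,0)
  grid max=1 at (0,0)

(0,3) (0,0)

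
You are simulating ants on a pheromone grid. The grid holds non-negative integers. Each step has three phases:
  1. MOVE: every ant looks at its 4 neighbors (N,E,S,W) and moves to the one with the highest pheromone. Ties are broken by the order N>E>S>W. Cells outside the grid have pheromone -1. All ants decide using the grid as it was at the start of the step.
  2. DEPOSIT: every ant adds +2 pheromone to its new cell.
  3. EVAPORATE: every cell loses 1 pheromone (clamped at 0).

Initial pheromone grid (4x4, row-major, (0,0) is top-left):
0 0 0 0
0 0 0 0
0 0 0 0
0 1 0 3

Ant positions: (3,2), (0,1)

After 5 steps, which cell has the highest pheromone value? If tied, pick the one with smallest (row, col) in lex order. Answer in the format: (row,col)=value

Step 1: ant0:(3,2)->E->(3,3) | ant1:(0,1)->E->(0,2)
  grid max=4 at (3,3)
Step 2: ant0:(3,3)->N->(2,3) | ant1:(0,2)->E->(0,3)
  grid max=3 at (3,3)
Step 3: ant0:(2,3)->S->(3,3) | ant1:(0,3)->S->(1,3)
  grid max=4 at (3,3)
Step 4: ant0:(3,3)->N->(2,3) | ant1:(1,3)->N->(0,3)
  grid max=3 at (3,3)
Step 5: ant0:(2,3)->S->(3,3) | ant1:(0,3)->S->(1,3)
  grid max=4 at (3,3)
Final grid:
  0 0 0 0
  0 0 0 1
  0 0 0 0
  0 0 0 4
Max pheromone 4 at (3,3)

Answer: (3,3)=4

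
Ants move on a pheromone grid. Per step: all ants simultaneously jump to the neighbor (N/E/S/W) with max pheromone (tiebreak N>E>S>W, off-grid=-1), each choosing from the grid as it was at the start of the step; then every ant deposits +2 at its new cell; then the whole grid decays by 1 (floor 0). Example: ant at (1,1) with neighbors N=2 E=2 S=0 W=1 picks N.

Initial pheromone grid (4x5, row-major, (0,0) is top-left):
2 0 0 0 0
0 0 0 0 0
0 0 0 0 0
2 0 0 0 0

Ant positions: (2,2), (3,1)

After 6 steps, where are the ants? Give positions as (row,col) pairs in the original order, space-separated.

Step 1: ant0:(2,2)->N->(1,2) | ant1:(3,1)->W->(3,0)
  grid max=3 at (3,0)
Step 2: ant0:(1,2)->N->(0,2) | ant1:(3,0)->N->(2,0)
  grid max=2 at (3,0)
Step 3: ant0:(0,2)->E->(0,3) | ant1:(2,0)->S->(3,0)
  grid max=3 at (3,0)
Step 4: ant0:(0,3)->E->(0,4) | ant1:(3,0)->N->(2,0)
  grid max=2 at (3,0)
Step 5: ant0:(0,4)->S->(1,4) | ant1:(2,0)->S->(3,0)
  grid max=3 at (3,0)
Step 6: ant0:(1,4)->N->(0,4) | ant1:(3,0)->N->(2,0)
  grid max=2 at (3,0)

(0,4) (2,0)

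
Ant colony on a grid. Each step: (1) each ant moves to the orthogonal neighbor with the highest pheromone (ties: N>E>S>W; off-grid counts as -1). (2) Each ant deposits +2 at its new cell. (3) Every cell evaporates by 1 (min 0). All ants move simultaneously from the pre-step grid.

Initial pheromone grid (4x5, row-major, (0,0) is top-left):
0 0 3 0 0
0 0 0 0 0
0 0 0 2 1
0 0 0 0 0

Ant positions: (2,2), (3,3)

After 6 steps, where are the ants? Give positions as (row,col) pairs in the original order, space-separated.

Step 1: ant0:(2,2)->E->(2,3) | ant1:(3,3)->N->(2,3)
  grid max=5 at (2,3)
Step 2: ant0:(2,3)->N->(1,3) | ant1:(2,3)->N->(1,3)
  grid max=4 at (2,3)
Step 3: ant0:(1,3)->S->(2,3) | ant1:(1,3)->S->(2,3)
  grid max=7 at (2,3)
Step 4: ant0:(2,3)->N->(1,3) | ant1:(2,3)->N->(1,3)
  grid max=6 at (2,3)
Step 5: ant0:(1,3)->S->(2,3) | ant1:(1,3)->S->(2,3)
  grid max=9 at (2,3)
Step 6: ant0:(2,3)->N->(1,3) | ant1:(2,3)->N->(1,3)
  grid max=8 at (2,3)

(1,3) (1,3)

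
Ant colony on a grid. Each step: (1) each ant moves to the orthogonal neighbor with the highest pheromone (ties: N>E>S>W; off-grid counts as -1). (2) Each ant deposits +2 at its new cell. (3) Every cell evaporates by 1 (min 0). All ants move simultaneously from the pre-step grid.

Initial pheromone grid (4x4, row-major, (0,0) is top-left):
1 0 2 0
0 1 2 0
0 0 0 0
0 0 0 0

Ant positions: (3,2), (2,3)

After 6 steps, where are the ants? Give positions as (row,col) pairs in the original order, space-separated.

Step 1: ant0:(3,2)->N->(2,2) | ant1:(2,3)->N->(1,3)
  grid max=1 at (0,2)
Step 2: ant0:(2,2)->N->(1,2) | ant1:(1,3)->W->(1,2)
  grid max=4 at (1,2)
Step 3: ant0:(1,2)->N->(0,2) | ant1:(1,2)->N->(0,2)
  grid max=3 at (0,2)
Step 4: ant0:(0,2)->S->(1,2) | ant1:(0,2)->S->(1,2)
  grid max=6 at (1,2)
Step 5: ant0:(1,2)->N->(0,2) | ant1:(1,2)->N->(0,2)
  grid max=5 at (0,2)
Step 6: ant0:(0,2)->S->(1,2) | ant1:(0,2)->S->(1,2)
  grid max=8 at (1,2)

(1,2) (1,2)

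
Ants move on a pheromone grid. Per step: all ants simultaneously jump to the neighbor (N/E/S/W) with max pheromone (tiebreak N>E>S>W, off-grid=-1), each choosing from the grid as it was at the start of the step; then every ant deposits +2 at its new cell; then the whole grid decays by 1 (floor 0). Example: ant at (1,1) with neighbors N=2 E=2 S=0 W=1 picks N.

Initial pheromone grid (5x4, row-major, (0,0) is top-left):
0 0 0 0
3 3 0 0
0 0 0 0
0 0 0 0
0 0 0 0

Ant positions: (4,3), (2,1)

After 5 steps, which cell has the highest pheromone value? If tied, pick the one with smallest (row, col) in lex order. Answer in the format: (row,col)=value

Step 1: ant0:(4,3)->N->(3,3) | ant1:(2,1)->N->(1,1)
  grid max=4 at (1,1)
Step 2: ant0:(3,3)->N->(2,3) | ant1:(1,1)->W->(1,0)
  grid max=3 at (1,0)
Step 3: ant0:(2,3)->N->(1,3) | ant1:(1,0)->E->(1,1)
  grid max=4 at (1,1)
Step 4: ant0:(1,3)->N->(0,3) | ant1:(1,1)->W->(1,0)
  grid max=3 at (1,0)
Step 5: ant0:(0,3)->S->(1,3) | ant1:(1,0)->E->(1,1)
  grid max=4 at (1,1)
Final grid:
  0 0 0 0
  2 4 0 1
  0 0 0 0
  0 0 0 0
  0 0 0 0
Max pheromone 4 at (1,1)

Answer: (1,1)=4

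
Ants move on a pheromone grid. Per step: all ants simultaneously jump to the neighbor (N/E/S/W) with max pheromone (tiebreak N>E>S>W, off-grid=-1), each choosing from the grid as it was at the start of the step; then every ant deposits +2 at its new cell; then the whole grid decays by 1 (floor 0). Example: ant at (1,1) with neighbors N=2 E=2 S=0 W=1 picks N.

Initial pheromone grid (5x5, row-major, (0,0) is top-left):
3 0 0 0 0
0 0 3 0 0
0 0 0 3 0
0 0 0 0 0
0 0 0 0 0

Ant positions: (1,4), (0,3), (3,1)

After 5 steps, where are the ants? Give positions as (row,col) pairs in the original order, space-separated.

Step 1: ant0:(1,4)->N->(0,4) | ant1:(0,3)->E->(0,4) | ant2:(3,1)->N->(2,1)
  grid max=3 at (0,4)
Step 2: ant0:(0,4)->S->(1,4) | ant1:(0,4)->S->(1,4) | ant2:(2,1)->N->(1,1)
  grid max=3 at (1,4)
Step 3: ant0:(1,4)->N->(0,4) | ant1:(1,4)->N->(0,4) | ant2:(1,1)->E->(1,2)
  grid max=5 at (0,4)
Step 4: ant0:(0,4)->S->(1,4) | ant1:(0,4)->S->(1,4) | ant2:(1,2)->N->(0,2)
  grid max=5 at (1,4)
Step 5: ant0:(1,4)->N->(0,4) | ant1:(1,4)->N->(0,4) | ant2:(0,2)->S->(1,2)
  grid max=7 at (0,4)

(0,4) (0,4) (1,2)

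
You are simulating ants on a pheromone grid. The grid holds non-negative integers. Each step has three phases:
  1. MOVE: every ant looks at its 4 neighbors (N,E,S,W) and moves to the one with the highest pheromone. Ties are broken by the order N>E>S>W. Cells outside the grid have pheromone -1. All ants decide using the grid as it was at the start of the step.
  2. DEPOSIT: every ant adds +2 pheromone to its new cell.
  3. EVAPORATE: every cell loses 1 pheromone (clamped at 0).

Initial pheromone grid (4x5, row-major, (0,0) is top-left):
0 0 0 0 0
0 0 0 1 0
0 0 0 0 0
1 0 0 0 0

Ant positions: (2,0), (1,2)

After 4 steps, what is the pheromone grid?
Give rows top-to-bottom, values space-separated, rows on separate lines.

After step 1: ants at (3,0),(1,3)
  0 0 0 0 0
  0 0 0 2 0
  0 0 0 0 0
  2 0 0 0 0
After step 2: ants at (2,0),(0,3)
  0 0 0 1 0
  0 0 0 1 0
  1 0 0 0 0
  1 0 0 0 0
After step 3: ants at (3,0),(1,3)
  0 0 0 0 0
  0 0 0 2 0
  0 0 0 0 0
  2 0 0 0 0
After step 4: ants at (2,0),(0,3)
  0 0 0 1 0
  0 0 0 1 0
  1 0 0 0 0
  1 0 0 0 0

0 0 0 1 0
0 0 0 1 0
1 0 0 0 0
1 0 0 0 0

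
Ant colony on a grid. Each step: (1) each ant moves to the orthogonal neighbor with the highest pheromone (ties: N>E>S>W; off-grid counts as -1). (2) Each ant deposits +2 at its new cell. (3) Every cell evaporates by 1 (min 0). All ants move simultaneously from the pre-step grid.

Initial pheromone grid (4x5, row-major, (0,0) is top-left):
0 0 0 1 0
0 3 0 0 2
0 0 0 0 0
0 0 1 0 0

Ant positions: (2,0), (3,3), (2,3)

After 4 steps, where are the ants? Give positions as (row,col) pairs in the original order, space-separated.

Step 1: ant0:(2,0)->N->(1,0) | ant1:(3,3)->W->(3,2) | ant2:(2,3)->N->(1,3)
  grid max=2 at (1,1)
Step 2: ant0:(1,0)->E->(1,1) | ant1:(3,2)->N->(2,2) | ant2:(1,3)->E->(1,4)
  grid max=3 at (1,1)
Step 3: ant0:(1,1)->N->(0,1) | ant1:(2,2)->S->(3,2) | ant2:(1,4)->N->(0,4)
  grid max=2 at (1,1)
Step 4: ant0:(0,1)->S->(1,1) | ant1:(3,2)->N->(2,2) | ant2:(0,4)->S->(1,4)
  grid max=3 at (1,1)

(1,1) (2,2) (1,4)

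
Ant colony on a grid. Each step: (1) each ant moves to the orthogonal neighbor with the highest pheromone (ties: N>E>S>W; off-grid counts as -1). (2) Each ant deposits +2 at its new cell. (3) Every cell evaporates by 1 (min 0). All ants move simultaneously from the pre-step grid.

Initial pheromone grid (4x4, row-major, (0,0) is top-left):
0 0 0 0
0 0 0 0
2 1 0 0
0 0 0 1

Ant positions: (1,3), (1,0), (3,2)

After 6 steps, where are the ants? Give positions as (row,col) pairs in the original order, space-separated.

Step 1: ant0:(1,3)->N->(0,3) | ant1:(1,0)->S->(2,0) | ant2:(3,2)->E->(3,3)
  grid max=3 at (2,0)
Step 2: ant0:(0,3)->S->(1,3) | ant1:(2,0)->N->(1,0) | ant2:(3,3)->N->(2,3)
  grid max=2 at (2,0)
Step 3: ant0:(1,3)->S->(2,3) | ant1:(1,0)->S->(2,0) | ant2:(2,3)->N->(1,3)
  grid max=3 at (2,0)
Step 4: ant0:(2,3)->N->(1,3) | ant1:(2,0)->N->(1,0) | ant2:(1,3)->S->(2,3)
  grid max=3 at (1,3)
Step 5: ant0:(1,3)->S->(2,3) | ant1:(1,0)->S->(2,0) | ant2:(2,3)->N->(1,3)
  grid max=4 at (1,3)
Step 6: ant0:(2,3)->N->(1,3) | ant1:(2,0)->N->(1,0) | ant2:(1,3)->S->(2,3)
  grid max=5 at (1,3)

(1,3) (1,0) (2,3)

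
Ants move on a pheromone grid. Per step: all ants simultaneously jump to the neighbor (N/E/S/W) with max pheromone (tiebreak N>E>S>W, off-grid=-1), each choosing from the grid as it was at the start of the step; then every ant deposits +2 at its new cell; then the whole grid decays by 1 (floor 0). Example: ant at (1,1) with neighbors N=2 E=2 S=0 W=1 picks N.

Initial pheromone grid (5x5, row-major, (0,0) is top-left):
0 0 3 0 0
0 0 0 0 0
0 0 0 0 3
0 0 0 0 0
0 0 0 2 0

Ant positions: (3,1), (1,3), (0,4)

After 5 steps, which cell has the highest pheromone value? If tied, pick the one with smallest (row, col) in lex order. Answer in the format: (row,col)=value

Step 1: ant0:(3,1)->N->(2,1) | ant1:(1,3)->N->(0,3) | ant2:(0,4)->S->(1,4)
  grid max=2 at (0,2)
Step 2: ant0:(2,1)->N->(1,1) | ant1:(0,3)->W->(0,2) | ant2:(1,4)->S->(2,4)
  grid max=3 at (0,2)
Step 3: ant0:(1,1)->N->(0,1) | ant1:(0,2)->E->(0,3) | ant2:(2,4)->N->(1,4)
  grid max=2 at (0,2)
Step 4: ant0:(0,1)->E->(0,2) | ant1:(0,3)->W->(0,2) | ant2:(1,4)->S->(2,4)
  grid max=5 at (0,2)
Step 5: ant0:(0,2)->E->(0,3) | ant1:(0,2)->E->(0,3) | ant2:(2,4)->N->(1,4)
  grid max=4 at (0,2)
Final grid:
  0 0 4 3 0
  0 0 0 0 1
  0 0 0 0 2
  0 0 0 0 0
  0 0 0 0 0
Max pheromone 4 at (0,2)

Answer: (0,2)=4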